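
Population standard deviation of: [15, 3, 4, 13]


Mean = 35/4
  (15-35/4)²=625/16
  (3-35/4)²=529/16
  (4-35/4)²=361/16
  (13-35/4)²=289/16
Σ(x-μ)² = 451/4
σ² = (451/4)/4 = 451/16

σ = √(451/16) ≈ 5.3092


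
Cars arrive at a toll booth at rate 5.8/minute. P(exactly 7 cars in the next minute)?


Poisson(λ=5.8): P(X=7) = e^(-λ)×λ^k/k!
= e^(-5.8) × 5.8^7 / 7!
≈ 0.003027554745 × 220798.416755 / 5040 ≈ 0.132635

P(X=7) ≈ 0.132635 ≈ 13.26%


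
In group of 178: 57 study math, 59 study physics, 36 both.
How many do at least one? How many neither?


|A∪B| = 57+59-36 = 80
Neither = 178-80 = 98

At least one: 80; Neither: 98


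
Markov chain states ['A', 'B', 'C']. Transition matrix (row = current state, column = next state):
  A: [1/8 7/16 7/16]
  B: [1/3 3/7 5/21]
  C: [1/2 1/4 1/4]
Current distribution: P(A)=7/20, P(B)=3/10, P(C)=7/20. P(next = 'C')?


P(next=C) = Σᵢ P(now=i)×P(i→C)
= 7/20×7/16 + 3/10×5/21 + 7/20×1/4
= 49/320 + 1/14 + 7/80 = 699/2240

P = 699/2240 ≈ 0.3121


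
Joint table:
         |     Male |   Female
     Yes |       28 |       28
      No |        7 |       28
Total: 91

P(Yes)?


P(Yes) = (28+28)/91 = 56/91 = 8/13

P(Yes) = 8/13 ≈ 61.54%


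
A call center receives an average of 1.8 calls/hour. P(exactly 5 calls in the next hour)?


Poisson(λ=1.8): P(X=5) = e^(-λ)×λ^k/k!
= e^(-1.8) × 1.8^5 / 5!
≈ 0.1652988882 × 18.89568 / 120 ≈ 0.026029

P(X=5) ≈ 0.026029 ≈ 2.60%


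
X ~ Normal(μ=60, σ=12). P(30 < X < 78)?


z₁=(30-60)/12=-2.5, z₂=(78-60)/12=1.5
P = Φ(1.5) - Φ(-2.5) = 0.933193 - 0.006210 = 0.926983 ≈ 0.9270

P(30 < X < 78) ≈ 0.9270


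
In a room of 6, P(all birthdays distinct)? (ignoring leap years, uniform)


P(all different) = Π(365-i)/365 for i=0..5
= (365/365)×(364/365)×...×(360/365)
= 0.959538

P ≈ 0.9595 ≈ 95.95%


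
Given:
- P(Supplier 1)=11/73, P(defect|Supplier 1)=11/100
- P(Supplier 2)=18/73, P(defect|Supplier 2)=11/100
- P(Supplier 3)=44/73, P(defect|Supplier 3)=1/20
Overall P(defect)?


P(B) = Σ P(B|Aᵢ)×P(Aᵢ)
  11/100×11/73 = 121/7300
  11/100×18/73 = 99/3650
  1/20×44/73 = 11/365
Sum = 539/7300

P(defect) = 539/7300 ≈ 7.38%


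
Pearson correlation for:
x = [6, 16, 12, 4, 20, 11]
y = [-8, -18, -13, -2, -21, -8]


n=6, Σx=69, Σy=-70, Σxy=-1008, Σx²=973, Σy²=1066
r = (6×(-1008) - 69×(-70))/√((6×973 - 69²)(6×1066 - (-70)²))
= -1218/√(1077×1496) = -1218/√1611192 ≈ -1218/1269.3274 ≈ -0.9596

r ≈ -0.9596


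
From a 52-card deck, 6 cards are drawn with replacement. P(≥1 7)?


P(not a 7) = 48/52 = 12/13
P(none in 6 draws) = (12/13)^6 = 2985984/4826809
P(≥1 7) = 1 - 2985984/4826809 = 1840825/4826809

P = 1840825/4826809 ≈ 38.14%


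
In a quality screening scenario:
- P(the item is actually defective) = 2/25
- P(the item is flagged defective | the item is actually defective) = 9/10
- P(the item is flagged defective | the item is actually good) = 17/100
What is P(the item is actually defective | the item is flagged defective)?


Using Bayes' theorem:
P(A|B) = P(B|A)·P(A) / P(B)

P(the item is flagged defective) = 9/10 × 2/25 + 17/100 × 23/25
= 9/125 + 391/2500 = 571/2500

P(the item is actually defective|the item is flagged defective) = (9/125) / (571/2500) = 180/571

P(the item is actually defective|the item is flagged defective) = 180/571 ≈ 31.52%


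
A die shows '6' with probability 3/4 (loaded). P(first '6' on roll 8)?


Geometric: P(X=8) = (1-p)^(k-1)×p = (1/4)^7×3/4 = 3/65536

P(X=8) = 3/65536 ≈ 0.00%


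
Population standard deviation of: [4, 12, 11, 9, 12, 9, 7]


Mean = 64/7
  (4-64/7)²=1296/49
  (12-64/7)²=400/49
  (11-64/7)²=169/49
  (9-64/7)²=1/49
  (12-64/7)²=400/49
  (9-64/7)²=1/49
  (7-64/7)²=225/49
Σ(x-μ)² = 356/7
σ² = (356/7)/7 = 356/49

σ = √(356/49) ≈ 2.6954


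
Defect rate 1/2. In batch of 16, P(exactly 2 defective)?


Binomial: P(X=2) = C(16,2)×p^2×(1-p)^14
= 120 × 1/4 × 1/16384 = 15/8192

P(X=2) = 15/8192 ≈ 0.18%


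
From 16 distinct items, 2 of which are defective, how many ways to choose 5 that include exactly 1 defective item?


Choose 1 of the 2 defective items and 4 of the other 14 items:
C(2,1)×C(14,4) = 2×1001 = 2002

2002


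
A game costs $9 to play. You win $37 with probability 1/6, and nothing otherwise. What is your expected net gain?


E[gain] = (37-9)×1/6 + (-9)×5/6
= 14/3 - 15/2 = -17/6

Expected net gain = $-17/6 ≈ $-2.83


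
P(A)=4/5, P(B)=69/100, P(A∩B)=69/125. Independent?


P(A)×P(B) = 69/125
P(A∩B) = 69/125
Equal ✓ → Independent

Yes, independent


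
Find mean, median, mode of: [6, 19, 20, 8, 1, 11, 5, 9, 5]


Sorted: [1, 5, 5, 6, 8, 9, 11, 19, 20]
Mean = 84/9 = 28/3
Median = 8
Freq: {6: 1, 19: 1, 20: 1, 8: 1, 1: 1, 11: 1, 5: 2, 9: 1}
Mode: [5]

Mean=28/3, Median=8, Mode=5


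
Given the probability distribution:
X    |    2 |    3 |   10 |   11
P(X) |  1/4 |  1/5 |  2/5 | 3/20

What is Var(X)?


E[X] = 27/4
E[X²] = 1219/20
Var(X) = E[X²] - (E[X])² = 1219/20 - 729/16 = 1231/80

Var(X) = 1231/80 ≈ 15.3875


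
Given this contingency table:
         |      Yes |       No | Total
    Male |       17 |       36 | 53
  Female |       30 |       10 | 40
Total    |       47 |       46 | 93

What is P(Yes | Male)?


P(Yes | Male) = 17/(17+36) = 17/53

P(Yes|Male) = 17/53 ≈ 32.08%


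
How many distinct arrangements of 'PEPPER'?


Letters: 6, freq: {'P': 3, 'E': 2, 'R': 1}
6!/(3!×2!×1!) = 720/12 = 60

60


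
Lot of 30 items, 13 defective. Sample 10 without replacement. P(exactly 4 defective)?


Hypergeometric: C(13,4)×C(17,6)/C(30,10)
= 715×12376/30045015 = 1768/6003

P(X=4) = 1768/6003 ≈ 29.45%


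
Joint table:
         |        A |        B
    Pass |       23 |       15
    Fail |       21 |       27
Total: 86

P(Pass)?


P(Pass) = (23+15)/86 = 38/86 = 19/43

P(Pass) = 19/43 ≈ 44.19%


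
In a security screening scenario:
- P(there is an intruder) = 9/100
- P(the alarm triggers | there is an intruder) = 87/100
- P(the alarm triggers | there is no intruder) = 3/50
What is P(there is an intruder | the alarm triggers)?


Using Bayes' theorem:
P(A|B) = P(B|A)·P(A) / P(B)

P(the alarm triggers) = 87/100 × 9/100 + 3/50 × 91/100
= 783/10000 + 273/5000 = 1329/10000

P(there is an intruder|the alarm triggers) = (783/10000) / (1329/10000) = 261/443

P(there is an intruder|the alarm triggers) = 261/443 ≈ 58.92%


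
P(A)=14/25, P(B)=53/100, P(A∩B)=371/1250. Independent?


P(A)×P(B) = 371/1250
P(A∩B) = 371/1250
Equal ✓ → Independent

Yes, independent


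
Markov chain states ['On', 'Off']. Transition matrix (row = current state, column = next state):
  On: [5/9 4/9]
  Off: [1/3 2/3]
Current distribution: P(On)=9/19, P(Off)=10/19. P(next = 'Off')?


P(next=Off) = Σᵢ P(now=i)×P(i→Off)
= 9/19×4/9 + 10/19×2/3
= 4/19 + 20/57 = 32/57

P = 32/57 ≈ 0.5614


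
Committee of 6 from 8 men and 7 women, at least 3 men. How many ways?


Count by #men:
  3M,3W: C(8,3)×C(7,3)=1960
  4M,2W: C(8,4)×C(7,2)=1470
  5M,1W: C(8,5)×C(7,1)=392
  6M,0W: C(8,6)×C(7,0)=28
Total = 3850

3850


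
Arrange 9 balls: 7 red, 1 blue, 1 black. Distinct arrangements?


9!/(7!×1!×1!) = 72

72


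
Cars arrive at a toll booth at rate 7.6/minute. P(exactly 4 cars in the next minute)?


Poisson(λ=7.6): P(X=4) = e^(-λ)×λ^k/k!
= e^(-7.6) × 7.6^4 / 4!
≈ 0.0005004514334 × 3336.2176 / 24 ≈ 0.069567

P(X=4) ≈ 0.069567 ≈ 6.96%


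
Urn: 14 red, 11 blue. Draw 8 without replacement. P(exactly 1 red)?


Hypergeometric: C(14,1)×C(11,7)/C(25,8)
= 14×330/1081575 = 28/6555

P(X=1) = 28/6555 ≈ 0.43%


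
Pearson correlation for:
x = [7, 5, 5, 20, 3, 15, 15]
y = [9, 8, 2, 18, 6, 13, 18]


n=7, Σx=70, Σy=74, Σxy=956, Σx²=958, Σy²=1002
r = (7×956 - 70×74)/√((7×958 - 70²)(7×1002 - 74²))
= 1512/√(1806×1538) = 1512/√2777628 ≈ 1512/1666.6217 ≈ 0.9072

r ≈ 0.9072


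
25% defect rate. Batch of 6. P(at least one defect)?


P(all good) = (3/4)^6 = 729/4096
P(≥1 defect) = 3367/4096

P = 3367/4096 ≈ 82.20%


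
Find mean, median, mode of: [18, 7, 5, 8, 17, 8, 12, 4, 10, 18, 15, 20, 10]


Sorted: [4, 5, 7, 8, 8, 10, 10, 12, 15, 17, 18, 18, 20]
Mean = 152/13
Median = 10
Freq: {18: 2, 7: 1, 5: 1, 8: 2, 17: 1, 12: 1, 4: 1, 10: 2, 15: 1, 20: 1}
Mode: [8, 10, 18]

Mean=152/13, Median=10, Mode=[8, 10, 18]


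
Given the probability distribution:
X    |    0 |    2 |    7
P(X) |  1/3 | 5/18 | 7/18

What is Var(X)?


E[X] = 59/18
E[X²] = 121/6
Var(X) = E[X²] - (E[X])² = 121/6 - 3481/324 = 3053/324

Var(X) = 3053/324 ≈ 9.4228


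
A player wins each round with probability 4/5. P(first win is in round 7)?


Geometric: P(X=7) = (1-p)^(k-1)×p = (1/5)^6×4/5 = 4/78125

P(X=7) = 4/78125 ≈ 0.01%


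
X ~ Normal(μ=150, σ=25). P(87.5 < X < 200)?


z₁=(87.5-150)/25=-2.5, z₂=(200-150)/25=2.0
P = Φ(2.0) - Φ(-2.5) = 0.977250 - 0.006210 = 0.971040 ≈ 0.9710

P(87.5 < X < 200) ≈ 0.9710


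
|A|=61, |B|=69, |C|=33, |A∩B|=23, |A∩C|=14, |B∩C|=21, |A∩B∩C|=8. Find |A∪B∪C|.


|A∪B∪C| = 61+69+33-23-14-21+8 = 113

|A∪B∪C| = 113


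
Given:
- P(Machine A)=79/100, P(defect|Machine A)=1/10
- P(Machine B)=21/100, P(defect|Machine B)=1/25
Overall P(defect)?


P(B) = Σ P(B|Aᵢ)×P(Aᵢ)
  1/10×79/100 = 79/1000
  1/25×21/100 = 21/2500
Sum = 437/5000

P(defect) = 437/5000 ≈ 8.74%


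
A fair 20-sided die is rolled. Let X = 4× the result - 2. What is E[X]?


E[die] = (1+20)/2 = 21/2
E[X] = 4×21/2 - 2 = 40

E[X] = 40


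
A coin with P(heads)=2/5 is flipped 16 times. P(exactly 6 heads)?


Binomial: P(X=6) = C(16,6)×p^6×(1-p)^10
= 8008 × 64/15625 × 59049/9765625 = 30263321088/152587890625

P(X=6) = 30263321088/152587890625 ≈ 19.83%


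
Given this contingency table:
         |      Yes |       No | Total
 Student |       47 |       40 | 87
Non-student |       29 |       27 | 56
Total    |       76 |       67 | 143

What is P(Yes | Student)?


P(Yes | Student) = 47/(47+40) = 47/87

P(Yes|Student) = 47/87 ≈ 54.02%


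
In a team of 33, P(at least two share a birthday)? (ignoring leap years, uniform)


P(all different) = Π(365-i)/365 for i=0..32
= 0.225028
P(match) = 1 - 0.225028 = 0.774972

P ≈ 0.7750 ≈ 77.50%


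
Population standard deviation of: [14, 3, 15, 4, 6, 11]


Mean = 53/6
  (14-53/6)²=961/36
  (3-53/6)²=1225/36
  (15-53/6)²=1369/36
  (4-53/6)²=841/36
  (6-53/6)²=289/36
  (11-53/6)²=169/36
Σ(x-μ)² = 809/6
σ² = (809/6)/6 = 809/36

σ = √(809/36) ≈ 4.7405


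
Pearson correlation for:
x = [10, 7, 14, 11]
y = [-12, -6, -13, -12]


n=4, Σx=42, Σy=-43, Σxy=-476, Σx²=466, Σy²=493
r = (4×(-476) - 42×(-43))/√((4×466 - 42²)(4×493 - (-43)²))
= -98/√(100×123) = -98/√12300 ≈ -98/110.9054 ≈ -0.8836

r ≈ -0.8836


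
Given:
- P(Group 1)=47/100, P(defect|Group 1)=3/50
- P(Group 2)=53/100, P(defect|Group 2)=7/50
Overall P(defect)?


P(B) = Σ P(B|Aᵢ)×P(Aᵢ)
  3/50×47/100 = 141/5000
  7/50×53/100 = 371/5000
Sum = 64/625

P(defect) = 64/625 ≈ 10.24%


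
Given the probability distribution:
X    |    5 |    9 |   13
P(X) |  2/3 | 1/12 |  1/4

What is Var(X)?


E[X] = 22/3
E[X²] = 197/3
Var(X) = E[X²] - (E[X])² = 197/3 - 484/9 = 107/9

Var(X) = 107/9 ≈ 11.8889


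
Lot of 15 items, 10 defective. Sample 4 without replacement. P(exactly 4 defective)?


Hypergeometric: C(10,4)×C(5,0)/C(15,4)
= 210×1/1365 = 2/13

P(X=4) = 2/13 ≈ 15.38%


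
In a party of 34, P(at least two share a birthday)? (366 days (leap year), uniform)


P(all different) = Π(366-i)/366 for i=0..33
= 0.205601
P(match) = 1 - 0.205601 = 0.794399

P ≈ 0.7944 ≈ 79.44%


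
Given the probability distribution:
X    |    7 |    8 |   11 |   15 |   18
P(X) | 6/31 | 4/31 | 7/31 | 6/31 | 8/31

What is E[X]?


E[X] = Σ x·P(X=x)
= (7)×(6/31) + (8)×(4/31) + (11)×(7/31) + (15)×(6/31) + (18)×(8/31)
= 385/31

E[X] = 385/31


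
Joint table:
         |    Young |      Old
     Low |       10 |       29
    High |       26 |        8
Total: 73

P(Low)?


P(Low) = (10+29)/73 = 39/73

P(Low) = 39/73 ≈ 53.42%


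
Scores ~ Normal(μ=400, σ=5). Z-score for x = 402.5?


z = (x - μ)/σ = (402.5 - 400)/5 = 0.5

z = 0.5


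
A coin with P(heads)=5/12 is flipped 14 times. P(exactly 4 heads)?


Binomial: P(X=4) = C(14,4)×p^4×(1-p)^10
= 1001 × 625/20736 × 282475249/61917364224 = 176723577655625/1283918464548864

P(X=4) = 176723577655625/1283918464548864 ≈ 13.76%


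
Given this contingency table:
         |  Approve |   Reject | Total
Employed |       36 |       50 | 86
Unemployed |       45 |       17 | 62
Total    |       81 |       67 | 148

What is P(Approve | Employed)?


P(Approve | Employed) = 36/(36+50) = 36/86 = 18/43

P(Approve|Employed) = 18/43 ≈ 41.86%


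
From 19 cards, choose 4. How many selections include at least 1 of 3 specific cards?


Complement: C(19,4) - C(16,4) = 3876 - 1820 = 2056

2056


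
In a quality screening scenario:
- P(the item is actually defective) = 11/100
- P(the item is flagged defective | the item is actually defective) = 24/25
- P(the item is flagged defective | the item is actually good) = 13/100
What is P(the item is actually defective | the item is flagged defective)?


Using Bayes' theorem:
P(A|B) = P(B|A)·P(A) / P(B)

P(the item is flagged defective) = 24/25 × 11/100 + 13/100 × 89/100
= 66/625 + 1157/10000 = 2213/10000

P(the item is actually defective|the item is flagged defective) = (66/625) / (2213/10000) = 1056/2213

P(the item is actually defective|the item is flagged defective) = 1056/2213 ≈ 47.72%


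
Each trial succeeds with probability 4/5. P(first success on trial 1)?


Geometric: P(X=1) = (1-p)^(k-1)×p = (1/5)^0×4/5 = 4/5

P(X=1) = 4/5 ≈ 80.00%


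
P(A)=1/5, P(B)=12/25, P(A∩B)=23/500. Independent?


P(A)×P(B) = 12/125
P(A∩B) = 23/500
Not equal → NOT independent

No, not independent


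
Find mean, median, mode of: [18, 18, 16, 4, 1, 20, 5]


Sorted: [1, 4, 5, 16, 18, 18, 20]
Mean = 82/7
Median = 16
Freq: {18: 2, 16: 1, 4: 1, 1: 1, 20: 1, 5: 1}
Mode: [18]

Mean=82/7, Median=16, Mode=18


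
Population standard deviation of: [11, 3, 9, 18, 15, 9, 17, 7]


Mean = 89/8
  (11-89/8)²=1/64
  (3-89/8)²=4225/64
  (9-89/8)²=289/64
  (18-89/8)²=3025/64
  (15-89/8)²=961/64
  (9-89/8)²=289/64
  (17-89/8)²=2209/64
  (7-89/8)²=1089/64
Σ(x-μ)² = 1511/8
σ² = (1511/8)/8 = 1511/64

σ = √(1511/64) ≈ 4.8589


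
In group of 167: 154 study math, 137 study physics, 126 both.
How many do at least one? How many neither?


|A∪B| = 154+137-126 = 165
Neither = 167-165 = 2

At least one: 165; Neither: 2


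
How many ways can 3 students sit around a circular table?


Circular arrangements of 3 distinct objects: fix one position to break rotational symmetry.
(n-1)! = 2! = 2

2


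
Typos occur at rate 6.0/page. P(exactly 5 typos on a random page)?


Poisson(λ=6.0): P(X=5) = e^(-λ)×λ^k/k!
= e^(-6.0) × 6.0^5 / 5!
≈ 0.002478752177 × 7776 / 120 ≈ 0.160623

P(X=5) ≈ 0.160623 ≈ 16.06%


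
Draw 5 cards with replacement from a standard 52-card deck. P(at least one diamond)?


P(not a diamond) = 39/52 = 3/4
P(none in 5 draws) = (3/4)^5 = 243/1024
P(≥1 diamond) = 1 - 243/1024 = 781/1024

P = 781/1024 ≈ 76.27%


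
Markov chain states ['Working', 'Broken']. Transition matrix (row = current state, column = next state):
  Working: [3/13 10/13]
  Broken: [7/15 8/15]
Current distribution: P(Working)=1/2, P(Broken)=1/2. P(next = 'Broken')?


P(next=Broken) = Σᵢ P(now=i)×P(i→Broken)
= 1/2×10/13 + 1/2×8/15
= 5/13 + 4/15 = 127/195

P = 127/195 ≈ 0.6513


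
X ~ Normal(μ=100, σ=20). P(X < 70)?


z = (70-100)/20 = -1.5
P(Z < -1.5) = 0.0668

P(X < 70) ≈ 0.0668


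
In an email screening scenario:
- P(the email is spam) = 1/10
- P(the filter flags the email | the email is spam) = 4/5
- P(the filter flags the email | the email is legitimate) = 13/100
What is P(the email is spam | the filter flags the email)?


Using Bayes' theorem:
P(A|B) = P(B|A)·P(A) / P(B)

P(the filter flags the email) = 4/5 × 1/10 + 13/100 × 9/10
= 2/25 + 117/1000 = 197/1000

P(the email is spam|the filter flags the email) = (2/25) / (197/1000) = 80/197

P(the email is spam|the filter flags the email) = 80/197 ≈ 40.61%


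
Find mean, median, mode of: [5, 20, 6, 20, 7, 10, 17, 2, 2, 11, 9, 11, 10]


Sorted: [2, 2, 5, 6, 7, 9, 10, 10, 11, 11, 17, 20, 20]
Mean = 130/13 = 10
Median = 10
Freq: {5: 1, 20: 2, 6: 1, 7: 1, 10: 2, 17: 1, 2: 2, 11: 2, 9: 1}
Mode: [2, 10, 11, 20]

Mean=10, Median=10, Mode=[2, 10, 11, 20]


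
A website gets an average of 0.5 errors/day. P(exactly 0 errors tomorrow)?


Poisson(λ=0.5): P(X=0) = e^(-λ)×λ^k/k!
= e^(-0.5) × 0.5^0 / 0!
≈ 0.6065306597 × 1 / 1 ≈ 0.606531

P(X=0) ≈ 0.606531 ≈ 60.65%


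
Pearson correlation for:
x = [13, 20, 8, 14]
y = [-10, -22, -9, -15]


n=4, Σx=55, Σy=-56, Σxy=-852, Σx²=829, Σy²=890
r = (4×(-852) - 55×(-56))/√((4×829 - 55²)(4×890 - (-56)²))
= -328/√(291×424) = -328/√123384 ≈ -328/351.2606 ≈ -0.9338

r ≈ -0.9338


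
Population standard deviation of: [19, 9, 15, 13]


Mean = 56/4 = 14
  (19-14)²=25
  (9-14)²=25
  (15-14)²=1
  (13-14)²=1
Σ(x-μ)² = 52
σ² = 52/4 = 13

σ = √(13) ≈ 3.6056


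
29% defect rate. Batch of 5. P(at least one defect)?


P(all good) = (71/100)^5 = 1804229351/10000000000
P(≥1 defect) = 8195770649/10000000000

P = 8195770649/10000000000 ≈ 81.96%


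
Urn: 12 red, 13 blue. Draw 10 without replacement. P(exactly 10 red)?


Hypergeometric: C(12,10)×C(13,0)/C(25,10)
= 66×1/3268760 = 3/148580

P(X=10) = 3/148580 ≈ 0.00%


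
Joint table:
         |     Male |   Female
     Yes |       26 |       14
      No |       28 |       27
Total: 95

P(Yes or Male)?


P(Yes∨Male) = P(Yes) + P(Male) - P(Yes∧Male)
= (40 + 54 - 26)/95 = 68/95

P = 68/95 ≈ 71.58%


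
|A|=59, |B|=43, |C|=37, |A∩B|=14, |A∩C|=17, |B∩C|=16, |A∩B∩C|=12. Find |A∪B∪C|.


|A∪B∪C| = 59+43+37-14-17-16+12 = 104

|A∪B∪C| = 104


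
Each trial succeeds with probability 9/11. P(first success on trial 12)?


Geometric: P(X=12) = (1-p)^(k-1)×p = (2/11)^11×9/11 = 18432/3138428376721

P(X=12) = 18432/3138428376721 ≈ 0.00%


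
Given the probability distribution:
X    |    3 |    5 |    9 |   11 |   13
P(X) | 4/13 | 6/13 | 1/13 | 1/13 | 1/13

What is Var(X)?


E[X] = 75/13
E[X²] = 557/13
Var(X) = E[X²] - (E[X])² = 557/13 - 5625/169 = 1616/169

Var(X) = 1616/169 ≈ 9.5621


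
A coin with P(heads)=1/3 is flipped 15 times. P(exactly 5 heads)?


Binomial: P(X=5) = C(15,5)×p^5×(1-p)^10
= 3003 × 1/243 × 1024/59049 = 1025024/4782969

P(X=5) = 1025024/4782969 ≈ 21.43%


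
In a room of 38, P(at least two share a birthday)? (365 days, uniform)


P(all different) = Π(365-i)/365 for i=0..37
= 0.135932
P(match) = 1 - 0.135932 = 0.864068

P ≈ 0.8641 ≈ 86.41%


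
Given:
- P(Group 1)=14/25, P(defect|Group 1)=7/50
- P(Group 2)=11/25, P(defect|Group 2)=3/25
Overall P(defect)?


P(B) = Σ P(B|Aᵢ)×P(Aᵢ)
  7/50×14/25 = 49/625
  3/25×11/25 = 33/625
Sum = 82/625

P(defect) = 82/625 ≈ 13.12%


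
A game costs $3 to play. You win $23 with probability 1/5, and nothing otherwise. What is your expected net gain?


E[gain] = (23-3)×1/5 + (-3)×4/5
= 4 - 12/5 = 8/5

Expected net gain = $8/5 ≈ $1.60


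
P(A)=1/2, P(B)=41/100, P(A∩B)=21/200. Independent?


P(A)×P(B) = 41/200
P(A∩B) = 21/200
Not equal → NOT independent

No, not independent


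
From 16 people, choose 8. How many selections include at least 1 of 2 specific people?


Complement: C(16,8) - C(14,8) = 12870 - 3003 = 9867

9867


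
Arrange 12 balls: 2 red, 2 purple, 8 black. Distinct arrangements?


12!/(2!×2!×8!) = 2970

2970


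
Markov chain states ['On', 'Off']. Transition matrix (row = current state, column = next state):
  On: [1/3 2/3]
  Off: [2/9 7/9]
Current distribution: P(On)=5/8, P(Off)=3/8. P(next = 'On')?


P(next=On) = Σᵢ P(now=i)×P(i→On)
= 5/8×1/3 + 3/8×2/9
= 5/24 + 1/12 = 7/24

P = 7/24 ≈ 0.2917


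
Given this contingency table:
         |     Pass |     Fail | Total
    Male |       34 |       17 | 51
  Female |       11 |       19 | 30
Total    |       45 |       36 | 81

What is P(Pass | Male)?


P(Pass | Male) = 34/(34+17) = 34/51 = 2/3

P(Pass|Male) = 2/3 ≈ 66.67%


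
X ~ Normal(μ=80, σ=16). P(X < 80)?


z = (80-80)/16 = 0.0
P(Z < 0.0) = 0.5000

P(X < 80) ≈ 0.5000


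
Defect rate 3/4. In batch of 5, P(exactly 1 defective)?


Binomial: P(X=1) = C(5,1)×p^1×(1-p)^4
= 5 × 3/4 × 1/256 = 15/1024

P(X=1) = 15/1024 ≈ 1.46%


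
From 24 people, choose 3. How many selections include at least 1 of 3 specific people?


Complement: C(24,3) - C(21,3) = 2024 - 1330 = 694

694


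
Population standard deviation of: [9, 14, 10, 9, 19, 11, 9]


Mean = 81/7
  (9-81/7)²=324/49
  (14-81/7)²=289/49
  (10-81/7)²=121/49
  (9-81/7)²=324/49
  (19-81/7)²=2704/49
  (11-81/7)²=16/49
  (9-81/7)²=324/49
Σ(x-μ)² = 586/7
σ² = (586/7)/7 = 586/49

σ = √(586/49) ≈ 3.4582


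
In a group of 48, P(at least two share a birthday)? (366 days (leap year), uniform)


P(all different) = Π(366-i)/366 for i=0..47
= 0.039768
P(match) = 1 - 0.039768 = 0.960232

P ≈ 0.9602 ≈ 96.02%


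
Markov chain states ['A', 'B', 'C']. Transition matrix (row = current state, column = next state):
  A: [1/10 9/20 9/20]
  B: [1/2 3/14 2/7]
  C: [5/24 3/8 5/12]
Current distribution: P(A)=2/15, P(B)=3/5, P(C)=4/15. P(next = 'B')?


P(next=B) = Σᵢ P(now=i)×P(i→B)
= 2/15×9/20 + 3/5×3/14 + 4/15×3/8
= 3/50 + 9/70 + 1/10 = 101/350

P = 101/350 ≈ 0.2886


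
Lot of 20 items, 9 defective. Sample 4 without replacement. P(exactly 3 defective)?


Hypergeometric: C(9,3)×C(11,1)/C(20,4)
= 84×11/4845 = 308/1615

P(X=3) = 308/1615 ≈ 19.07%


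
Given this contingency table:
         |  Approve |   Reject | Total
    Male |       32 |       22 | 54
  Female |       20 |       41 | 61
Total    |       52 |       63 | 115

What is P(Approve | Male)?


P(Approve | Male) = 32/(32+22) = 32/54 = 16/27

P(Approve|Male) = 16/27 ≈ 59.26%


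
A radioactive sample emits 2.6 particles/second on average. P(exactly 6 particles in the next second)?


Poisson(λ=2.6): P(X=6) = e^(-λ)×λ^k/k!
= e^(-2.6) × 2.6^6 / 6!
≈ 0.07427357821 × 308.915776 / 720 ≈ 0.031867

P(X=6) ≈ 0.031867 ≈ 3.19%


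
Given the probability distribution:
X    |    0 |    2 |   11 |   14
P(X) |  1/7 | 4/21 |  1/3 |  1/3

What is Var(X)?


E[X] = 61/7
E[X²] = 745/7
Var(X) = E[X²] - (E[X])² = 745/7 - 3721/49 = 1494/49

Var(X) = 1494/49 ≈ 30.4898


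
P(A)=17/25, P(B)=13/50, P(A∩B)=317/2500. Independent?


P(A)×P(B) = 221/1250
P(A∩B) = 317/2500
Not equal → NOT independent

No, not independent


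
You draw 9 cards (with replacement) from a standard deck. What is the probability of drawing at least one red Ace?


P(not a red Ace) = 50/52 = 25/26
P(none in 9 draws) = (25/26)^9 = 3814697265625/5429503678976
P(≥1 red Ace) = 1 - 3814697265625/5429503678976 = 1614806413351/5429503678976

P = 1614806413351/5429503678976 ≈ 29.74%


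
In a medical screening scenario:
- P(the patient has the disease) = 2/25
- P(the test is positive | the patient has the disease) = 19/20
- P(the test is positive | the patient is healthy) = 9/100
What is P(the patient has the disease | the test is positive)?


Using Bayes' theorem:
P(A|B) = P(B|A)·P(A) / P(B)

P(the test is positive) = 19/20 × 2/25 + 9/100 × 23/25
= 19/250 + 207/2500 = 397/2500

P(the patient has the disease|the test is positive) = (19/250) / (397/2500) = 190/397

P(the patient has the disease|the test is positive) = 190/397 ≈ 47.86%


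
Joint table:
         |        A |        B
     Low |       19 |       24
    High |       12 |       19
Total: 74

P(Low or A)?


P(Low∨A) = P(Low) + P(A) - P(Low∧A)
= (43 + 31 - 19)/74 = 55/74

P = 55/74 ≈ 74.32%


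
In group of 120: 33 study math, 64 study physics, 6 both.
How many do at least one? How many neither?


|A∪B| = 33+64-6 = 91
Neither = 120-91 = 29

At least one: 91; Neither: 29


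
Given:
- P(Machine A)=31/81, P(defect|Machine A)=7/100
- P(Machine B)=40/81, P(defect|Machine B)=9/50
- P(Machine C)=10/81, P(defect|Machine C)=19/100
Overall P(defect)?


P(B) = Σ P(B|Aᵢ)×P(Aᵢ)
  7/100×31/81 = 217/8100
  9/50×40/81 = 4/45
  19/100×10/81 = 19/810
Sum = 1127/8100

P(defect) = 1127/8100 ≈ 13.91%


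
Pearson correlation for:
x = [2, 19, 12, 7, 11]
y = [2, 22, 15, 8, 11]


n=5, Σx=51, Σy=58, Σxy=779, Σx²=679, Σy²=898
r = (5×779 - 51×58)/√((5×679 - 51²)(5×898 - 58²))
= 937/√(794×1126) = 937/√894044 ≈ 937/945.5390 ≈ 0.9910

r ≈ 0.9910


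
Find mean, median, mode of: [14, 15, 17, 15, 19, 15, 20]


Sorted: [14, 15, 15, 15, 17, 19, 20]
Mean = 115/7
Median = 15
Freq: {14: 1, 15: 3, 17: 1, 19: 1, 20: 1}
Mode: [15]

Mean=115/7, Median=15, Mode=15


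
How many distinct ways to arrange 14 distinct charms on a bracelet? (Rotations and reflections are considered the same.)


Free circular arrangements: rotations and reflections both identified.
(n-1)!/2 = 13!/2 = 6227020800/2 = 3113510400

3113510400


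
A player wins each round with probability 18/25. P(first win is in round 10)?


Geometric: P(X=10) = (1-p)^(k-1)×p = (7/25)^9×18/25 = 726364926/95367431640625

P(X=10) = 726364926/95367431640625 ≈ 0.00%


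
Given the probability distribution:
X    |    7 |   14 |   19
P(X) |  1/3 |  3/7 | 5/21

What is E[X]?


E[X] = Σ x·P(X=x)
= (7)×(1/3) + (14)×(3/7) + (19)×(5/21)
= 90/7

E[X] = 90/7


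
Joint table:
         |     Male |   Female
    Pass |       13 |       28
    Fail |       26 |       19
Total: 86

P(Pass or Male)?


P(Pass∨Male) = P(Pass) + P(Male) - P(Pass∧Male)
= (41 + 39 - 13)/86 = 67/86

P = 67/86 ≈ 77.91%


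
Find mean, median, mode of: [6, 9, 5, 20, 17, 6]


Sorted: [5, 6, 6, 9, 17, 20]
Mean = 63/6 = 21/2
Median = 15/2
Freq: {6: 2, 9: 1, 5: 1, 20: 1, 17: 1}
Mode: [6]

Mean=21/2, Median=15/2, Mode=6


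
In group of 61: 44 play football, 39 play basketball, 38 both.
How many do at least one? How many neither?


|A∪B| = 44+39-38 = 45
Neither = 61-45 = 16

At least one: 45; Neither: 16


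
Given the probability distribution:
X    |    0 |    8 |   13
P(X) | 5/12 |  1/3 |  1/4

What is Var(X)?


E[X] = 71/12
E[X²] = 763/12
Var(X) = E[X²] - (E[X])² = 763/12 - 5041/144 = 4115/144

Var(X) = 4115/144 ≈ 28.5764


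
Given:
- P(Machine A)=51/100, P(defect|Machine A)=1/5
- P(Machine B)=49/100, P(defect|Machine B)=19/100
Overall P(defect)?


P(B) = Σ P(B|Aᵢ)×P(Aᵢ)
  1/5×51/100 = 51/500
  19/100×49/100 = 931/10000
Sum = 1951/10000

P(defect) = 1951/10000 ≈ 19.51%


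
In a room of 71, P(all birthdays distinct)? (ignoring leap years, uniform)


P(all different) = Π(365-i)/365 for i=0..70
= (365/365)×(364/365)×...×(295/365)
= 0.000679

P ≈ 0.0007 ≈ 0.07%


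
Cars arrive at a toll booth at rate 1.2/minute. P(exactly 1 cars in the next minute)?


Poisson(λ=1.2): P(X=1) = e^(-λ)×λ^k/k!
= e^(-1.2) × 1.2^1 / 1!
≈ 0.3011942119 × 1.2 / 1 ≈ 0.361433

P(X=1) ≈ 0.361433 ≈ 36.14%


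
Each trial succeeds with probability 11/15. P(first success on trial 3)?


Geometric: P(X=3) = (1-p)^(k-1)×p = (4/15)^2×11/15 = 176/3375

P(X=3) = 176/3375 ≈ 5.21%


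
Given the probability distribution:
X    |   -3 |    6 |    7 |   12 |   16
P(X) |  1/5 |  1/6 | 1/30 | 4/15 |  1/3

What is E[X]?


E[X] = Σ x·P(X=x)
= (-3)×(1/5) + (6)×(1/6) + (7)×(1/30) + (12)×(4/15) + (16)×(1/3)
= 55/6

E[X] = 55/6


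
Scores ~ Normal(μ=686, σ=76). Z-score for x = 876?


z = (x - μ)/σ = (876 - 686)/76 = 2.5

z = 2.5


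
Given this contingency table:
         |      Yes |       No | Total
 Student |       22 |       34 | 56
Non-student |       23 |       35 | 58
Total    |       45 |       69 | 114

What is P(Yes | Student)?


P(Yes | Student) = 22/(22+34) = 22/56 = 11/28

P(Yes|Student) = 11/28 ≈ 39.29%


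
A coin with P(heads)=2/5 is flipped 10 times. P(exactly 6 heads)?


Binomial: P(X=6) = C(10,6)×p^6×(1-p)^4
= 210 × 64/15625 × 81/625 = 217728/1953125

P(X=6) = 217728/1953125 ≈ 11.15%


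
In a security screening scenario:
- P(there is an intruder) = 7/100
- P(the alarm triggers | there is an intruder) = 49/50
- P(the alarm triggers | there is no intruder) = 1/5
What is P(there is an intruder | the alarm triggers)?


Using Bayes' theorem:
P(A|B) = P(B|A)·P(A) / P(B)

P(the alarm triggers) = 49/50 × 7/100 + 1/5 × 93/100
= 343/5000 + 93/500 = 1273/5000

P(there is an intruder|the alarm triggers) = (343/5000) / (1273/5000) = 343/1273

P(there is an intruder|the alarm triggers) = 343/1273 ≈ 26.94%


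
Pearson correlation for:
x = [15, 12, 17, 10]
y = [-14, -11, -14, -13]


n=4, Σx=54, Σy=-52, Σxy=-710, Σx²=758, Σy²=682
r = (4×(-710) - 54×(-52))/√((4×758 - 54²)(4×682 - (-52)²))
= -32/√(116×24) = -32/√2784 ≈ -32/52.7636 ≈ -0.6065

r ≈ -0.6065


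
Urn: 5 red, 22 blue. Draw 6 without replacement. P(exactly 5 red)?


Hypergeometric: C(5,5)×C(22,1)/C(27,6)
= 1×22/296010 = 1/13455

P(X=5) = 1/13455 ≈ 0.01%


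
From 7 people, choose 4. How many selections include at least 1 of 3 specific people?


Complement: C(7,4) - C(4,4) = 35 - 1 = 34

34


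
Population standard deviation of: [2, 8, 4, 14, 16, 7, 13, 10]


Mean = 74/8 = 37/4
  (2-37/4)²=841/16
  (8-37/4)²=25/16
  (4-37/4)²=441/16
  (14-37/4)²=361/16
  (16-37/4)²=729/16
  (7-37/4)²=81/16
  (13-37/4)²=225/16
  (10-37/4)²=9/16
Σ(x-μ)² = 339/2
σ² = (339/2)/8 = 339/16

σ = √(339/16) ≈ 4.6030


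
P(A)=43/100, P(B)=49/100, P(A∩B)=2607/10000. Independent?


P(A)×P(B) = 2107/10000
P(A∩B) = 2607/10000
Not equal → NOT independent

No, not independent


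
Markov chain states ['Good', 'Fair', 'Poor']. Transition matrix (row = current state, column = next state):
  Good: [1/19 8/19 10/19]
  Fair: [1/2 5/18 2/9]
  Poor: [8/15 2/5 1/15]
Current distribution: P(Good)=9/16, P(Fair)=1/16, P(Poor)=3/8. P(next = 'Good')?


P(next=Good) = Σᵢ P(now=i)×P(i→Good)
= 9/16×1/19 + 1/16×1/2 + 3/8×8/15
= 9/304 + 1/32 + 1/5 = 793/3040

P = 793/3040 ≈ 0.2609


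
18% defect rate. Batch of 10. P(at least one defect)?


P(all good) = (41/50)^10 = 13422659310152401/97656250000000000
P(≥1 defect) = 84233590689847599/97656250000000000

P = 84233590689847599/97656250000000000 ≈ 86.26%


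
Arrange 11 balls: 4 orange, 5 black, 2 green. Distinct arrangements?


11!/(4!×5!×2!) = 6930

6930


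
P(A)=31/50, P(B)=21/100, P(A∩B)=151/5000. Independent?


P(A)×P(B) = 651/5000
P(A∩B) = 151/5000
Not equal → NOT independent

No, not independent


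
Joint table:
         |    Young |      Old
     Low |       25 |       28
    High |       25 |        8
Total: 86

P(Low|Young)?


P(Low|Young) = 25/(25+25) = 25/50 = 1/2

P = 1/2 ≈ 50.00%


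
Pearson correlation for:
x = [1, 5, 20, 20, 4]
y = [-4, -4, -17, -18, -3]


n=5, Σx=50, Σy=-46, Σxy=-736, Σx²=842, Σy²=654
r = (5×(-736) - 50×(-46))/√((5×842 - 50²)(5×654 - (-46)²))
= -1380/√(1710×1154) = -1380/√1973340 ≈ -1380/1404.7562 ≈ -0.9824

r ≈ -0.9824


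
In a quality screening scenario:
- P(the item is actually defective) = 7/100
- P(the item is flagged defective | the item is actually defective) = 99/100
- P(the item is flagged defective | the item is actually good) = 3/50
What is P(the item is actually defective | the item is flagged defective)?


Using Bayes' theorem:
P(A|B) = P(B|A)·P(A) / P(B)

P(the item is flagged defective) = 99/100 × 7/100 + 3/50 × 93/100
= 693/10000 + 279/5000 = 1251/10000

P(the item is actually defective|the item is flagged defective) = (693/10000) / (1251/10000) = 77/139

P(the item is actually defective|the item is flagged defective) = 77/139 ≈ 55.40%


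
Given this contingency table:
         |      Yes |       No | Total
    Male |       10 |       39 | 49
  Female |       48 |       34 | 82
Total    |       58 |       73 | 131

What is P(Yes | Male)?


P(Yes | Male) = 10/(10+39) = 10/49

P(Yes|Male) = 10/49 ≈ 20.41%


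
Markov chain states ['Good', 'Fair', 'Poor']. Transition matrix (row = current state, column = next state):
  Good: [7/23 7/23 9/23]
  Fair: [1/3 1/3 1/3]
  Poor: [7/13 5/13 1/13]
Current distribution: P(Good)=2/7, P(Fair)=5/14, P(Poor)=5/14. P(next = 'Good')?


P(next=Good) = Σᵢ P(now=i)×P(i→Good)
= 2/7×7/23 + 5/14×1/3 + 5/14×7/13
= 2/23 + 5/42 + 5/26 = 2501/6279

P = 2501/6279 ≈ 0.3983


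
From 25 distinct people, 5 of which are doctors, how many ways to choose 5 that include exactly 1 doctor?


Choose 1 of the 5 doctors and 4 of the other 20 people:
C(5,1)×C(20,4) = 5×4845 = 24225

24225


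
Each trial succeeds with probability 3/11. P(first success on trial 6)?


Geometric: P(X=6) = (1-p)^(k-1)×p = (8/11)^5×3/11 = 98304/1771561

P(X=6) = 98304/1771561 ≈ 5.55%


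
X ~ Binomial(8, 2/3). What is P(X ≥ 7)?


P(X ≥ 7) = Σ P(X=i) for i=7..8
P(X=7) = 1024/6561
P(X=8) = 256/6561
Sum = 1280/6561

P(X ≥ 7) = 1280/6561 ≈ 19.51%


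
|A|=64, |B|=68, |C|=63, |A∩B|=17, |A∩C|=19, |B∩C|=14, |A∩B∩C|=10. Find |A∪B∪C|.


|A∪B∪C| = 64+68+63-17-19-14+10 = 155

|A∪B∪C| = 155


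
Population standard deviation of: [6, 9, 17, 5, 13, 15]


Mean = 65/6
  (6-65/6)²=841/36
  (9-65/6)²=121/36
  (17-65/6)²=1369/36
  (5-65/6)²=1225/36
  (13-65/6)²=169/36
  (15-65/6)²=625/36
Σ(x-μ)² = 725/6
σ² = (725/6)/6 = 725/36

σ = √(725/36) ≈ 4.4876


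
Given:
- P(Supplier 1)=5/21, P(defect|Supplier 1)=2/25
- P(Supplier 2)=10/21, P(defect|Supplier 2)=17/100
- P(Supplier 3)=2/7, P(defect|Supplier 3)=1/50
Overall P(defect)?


P(B) = Σ P(B|Aᵢ)×P(Aᵢ)
  2/25×5/21 = 2/105
  17/100×10/21 = 17/210
  1/50×2/7 = 1/175
Sum = 37/350

P(defect) = 37/350 ≈ 10.57%


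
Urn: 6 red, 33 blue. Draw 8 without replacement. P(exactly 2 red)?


Hypergeometric: C(6,2)×C(33,6)/C(39,8)
= 15×1107568/61523748 = 125860/466089

P(X=2) = 125860/466089 ≈ 27.00%


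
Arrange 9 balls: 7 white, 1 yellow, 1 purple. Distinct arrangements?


9!/(7!×1!×1!) = 72

72


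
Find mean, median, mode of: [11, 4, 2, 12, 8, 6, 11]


Sorted: [2, 4, 6, 8, 11, 11, 12]
Mean = 54/7
Median = 8
Freq: {11: 2, 4: 1, 2: 1, 12: 1, 8: 1, 6: 1}
Mode: [11]

Mean=54/7, Median=8, Mode=11


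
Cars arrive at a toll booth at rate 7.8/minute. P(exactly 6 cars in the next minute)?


Poisson(λ=7.8): P(X=6) = e^(-λ)×λ^k/k!
= e^(-7.8) × 7.8^6 / 6!
≈ 0.000409734979 × 225199.600704 / 720 ≈ 0.128156

P(X=6) ≈ 0.128156 ≈ 12.82%


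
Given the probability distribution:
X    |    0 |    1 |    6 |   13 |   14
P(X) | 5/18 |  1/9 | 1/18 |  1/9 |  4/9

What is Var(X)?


E[X] = 73/9
E[X²] = 108
Var(X) = E[X²] - (E[X])² = 108 - 5329/81 = 3419/81

Var(X) = 3419/81 ≈ 42.2099


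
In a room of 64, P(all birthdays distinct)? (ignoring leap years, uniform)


P(all different) = Π(365-i)/365 for i=0..63
= (365/365)×(364/365)×...×(302/365)
= 0.002810

P ≈ 0.0028 ≈ 0.28%


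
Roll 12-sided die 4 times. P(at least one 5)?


P(no 5)^4 = (11/12)^4 = 14641/20736
P(≥1) = 1 - 14641/20736 = 6095/20736

P = 6095/20736 ≈ 29.39%


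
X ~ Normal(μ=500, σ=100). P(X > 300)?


z = (300-500)/100 = -2.0
P(X > 300) = 1 - P(Z ≤ -2.0) = 1 - 0.0228 = 0.9772

P(X > 300) ≈ 0.9772


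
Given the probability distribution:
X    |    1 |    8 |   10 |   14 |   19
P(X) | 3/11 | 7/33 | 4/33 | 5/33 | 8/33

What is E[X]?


E[X] = Σ x·P(X=x)
= (1)×(3/11) + (8)×(7/33) + (10)×(4/33) + (14)×(5/33) + (19)×(8/33)
= 109/11

E[X] = 109/11


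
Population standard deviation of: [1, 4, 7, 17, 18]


Mean = 47/5
  (1-47/5)²=1764/25
  (4-47/5)²=729/25
  (7-47/5)²=144/25
  (17-47/5)²=1444/25
  (18-47/5)²=1849/25
Σ(x-μ)² = 1186/5
σ² = (1186/5)/5 = 1186/25

σ = √(1186/25) ≈ 6.8877


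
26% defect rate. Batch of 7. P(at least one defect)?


P(all good) = (37/50)^7 = 94931877133/781250000000
P(≥1 defect) = 686318122867/781250000000

P = 686318122867/781250000000 ≈ 87.85%


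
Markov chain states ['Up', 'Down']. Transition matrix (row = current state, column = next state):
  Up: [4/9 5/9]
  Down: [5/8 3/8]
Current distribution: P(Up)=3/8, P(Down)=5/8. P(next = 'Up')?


P(next=Up) = Σᵢ P(now=i)×P(i→Up)
= 3/8×4/9 + 5/8×5/8
= 1/6 + 25/64 = 107/192

P = 107/192 ≈ 0.5573


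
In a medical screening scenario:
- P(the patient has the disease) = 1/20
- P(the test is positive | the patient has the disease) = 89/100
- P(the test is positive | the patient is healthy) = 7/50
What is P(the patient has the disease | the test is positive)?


Using Bayes' theorem:
P(A|B) = P(B|A)·P(A) / P(B)

P(the test is positive) = 89/100 × 1/20 + 7/50 × 19/20
= 89/2000 + 133/1000 = 71/400

P(the patient has the disease|the test is positive) = (89/2000) / (71/400) = 89/355

P(the patient has the disease|the test is positive) = 89/355 ≈ 25.07%


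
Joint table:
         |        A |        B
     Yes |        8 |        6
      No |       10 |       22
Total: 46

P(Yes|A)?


P(Yes|A) = 8/(8+10) = 8/18 = 4/9

P = 4/9 ≈ 44.44%


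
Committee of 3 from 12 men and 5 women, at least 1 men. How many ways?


Count by #men:
  1M,2W: C(12,1)×C(5,2)=120
  2M,1W: C(12,2)×C(5,1)=330
  3M,0W: C(12,3)×C(5,0)=220
Total = 670

670


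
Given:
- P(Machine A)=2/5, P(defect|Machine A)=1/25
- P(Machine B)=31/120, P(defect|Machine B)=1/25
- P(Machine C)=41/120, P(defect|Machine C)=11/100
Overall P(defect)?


P(B) = Σ P(B|Aᵢ)×P(Aᵢ)
  1/25×2/5 = 2/125
  1/25×31/120 = 31/3000
  11/100×41/120 = 451/12000
Sum = 767/12000

P(defect) = 767/12000 ≈ 6.39%


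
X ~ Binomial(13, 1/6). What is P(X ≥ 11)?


P(X ≥ 11) = Σ P(X=i) for i=11..13
P(X=11) = 325/2176782336
P(X=12) = 65/13060694016
P(X=13) = 1/13060694016
Sum = 7/45349632

P(X ≥ 11) = 7/45349632 ≈ 0.00%


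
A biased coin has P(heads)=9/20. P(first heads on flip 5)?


Geometric: P(X=5) = (1-p)^(k-1)×p = (11/20)^4×9/20 = 131769/3200000

P(X=5) = 131769/3200000 ≈ 4.12%


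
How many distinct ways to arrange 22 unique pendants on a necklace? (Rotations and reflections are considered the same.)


Free circular arrangements: rotations and reflections both identified.
(n-1)!/2 = 21!/2 = 51090942171709440000/2 = 25545471085854720000

25545471085854720000


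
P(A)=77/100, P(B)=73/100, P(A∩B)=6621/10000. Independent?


P(A)×P(B) = 5621/10000
P(A∩B) = 6621/10000
Not equal → NOT independent

No, not independent


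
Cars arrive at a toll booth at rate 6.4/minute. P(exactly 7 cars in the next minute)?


Poisson(λ=6.4): P(X=7) = e^(-λ)×λ^k/k!
= e^(-6.4) × 6.4^7 / 7!
≈ 0.001661557273 × 439804.65111 / 5040 ≈ 0.144992

P(X=7) ≈ 0.144992 ≈ 14.50%


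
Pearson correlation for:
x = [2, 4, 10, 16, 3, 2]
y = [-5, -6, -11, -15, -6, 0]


n=6, Σx=37, Σy=-43, Σxy=-402, Σx²=389, Σy²=443
r = (6×(-402) - 37×(-43))/√((6×389 - 37²)(6×443 - (-43)²))
= -821/√(965×809) = -821/√780685 ≈ -821/883.5638 ≈ -0.9292

r ≈ -0.9292


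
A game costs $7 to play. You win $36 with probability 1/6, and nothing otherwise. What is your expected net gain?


E[gain] = (36-7)×1/6 + (-7)×5/6
= 29/6 - 35/6 = -1

Expected net gain = $-1 ≈ $-1.00
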